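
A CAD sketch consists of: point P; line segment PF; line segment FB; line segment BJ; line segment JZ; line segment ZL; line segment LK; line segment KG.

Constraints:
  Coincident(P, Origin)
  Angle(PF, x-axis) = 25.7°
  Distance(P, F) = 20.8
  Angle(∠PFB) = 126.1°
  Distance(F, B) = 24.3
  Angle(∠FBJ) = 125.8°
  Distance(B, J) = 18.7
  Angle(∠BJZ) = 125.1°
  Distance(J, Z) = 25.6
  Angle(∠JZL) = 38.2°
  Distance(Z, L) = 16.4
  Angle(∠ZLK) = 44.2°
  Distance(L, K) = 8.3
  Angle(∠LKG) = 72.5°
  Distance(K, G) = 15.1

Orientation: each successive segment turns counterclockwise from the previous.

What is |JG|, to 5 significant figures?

28.716

P is at the origin; PF runs at 25.7° with length 20.8, so F = (18.742, 9.0201). ∠PFB = 126.1° gives FB at 79.600° from the x-axis; with |FB| = 24.3, B = (23.129, 32.921). ∠FBJ = 125.8° gives BJ at 133.80° from the x-axis; with |BJ| = 18.7, J = (10.186, 46.418). ∠BJZ = 125.1° gives JZ at -171.30° from the x-axis; with |JZ| = 25.6, Z = (-15.120, 42.546). ∠JZL = 38.2° gives ZL at -29.500° from the x-axis; with |ZL| = 16.4, L = (-0.84567, 34.470). ∠ZLK = 44.2° gives LK at 106.30° from the x-axis; with |LK| = 8.3, K = (-3.1752, 42.436). ∠LKG = 72.5° gives KG at -146.20° from the x-axis; with |KG| = 15.1, G = (-15.723, 34.036). Then |JG| = |G − J| = 28.716.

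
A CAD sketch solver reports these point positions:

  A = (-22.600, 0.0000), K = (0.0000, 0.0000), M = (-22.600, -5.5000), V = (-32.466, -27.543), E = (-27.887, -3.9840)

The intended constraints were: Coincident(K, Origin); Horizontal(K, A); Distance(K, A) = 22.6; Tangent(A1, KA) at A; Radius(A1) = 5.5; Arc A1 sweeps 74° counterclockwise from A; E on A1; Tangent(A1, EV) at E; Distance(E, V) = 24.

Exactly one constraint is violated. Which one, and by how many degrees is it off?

Tangent(A1, EV) at E — off by 5.00°.

K = (0.00, 0.00) ✓; K.y = 0.00, A.y = 0.00 ✓; |KA| = 22.60 ✓; ∠(MA, AK) = 90.00° ✓; |MA| = 5.500 ✓; bearing(M→E) − bearing(M→A) = 74.00° ✓; |ME| = 5.500 ✓; ∠(ME, EV) = 85.00° ✗; |EV| = 24.00 ✓.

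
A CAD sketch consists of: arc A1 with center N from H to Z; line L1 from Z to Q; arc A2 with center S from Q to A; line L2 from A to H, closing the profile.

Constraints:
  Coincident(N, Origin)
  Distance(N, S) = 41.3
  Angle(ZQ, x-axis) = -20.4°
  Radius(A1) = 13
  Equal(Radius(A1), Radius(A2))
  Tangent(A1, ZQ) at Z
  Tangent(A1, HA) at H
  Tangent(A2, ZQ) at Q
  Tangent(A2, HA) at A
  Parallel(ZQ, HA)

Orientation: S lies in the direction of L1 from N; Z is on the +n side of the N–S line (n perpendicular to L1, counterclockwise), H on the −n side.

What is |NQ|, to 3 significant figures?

43.3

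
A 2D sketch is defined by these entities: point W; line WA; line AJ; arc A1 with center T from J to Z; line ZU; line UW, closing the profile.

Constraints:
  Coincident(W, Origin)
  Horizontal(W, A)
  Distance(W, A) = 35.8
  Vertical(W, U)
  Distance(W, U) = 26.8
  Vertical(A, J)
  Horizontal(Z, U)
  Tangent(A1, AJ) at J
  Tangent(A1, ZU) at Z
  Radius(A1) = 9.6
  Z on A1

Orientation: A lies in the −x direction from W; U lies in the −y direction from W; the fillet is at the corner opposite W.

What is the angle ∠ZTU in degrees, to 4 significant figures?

69.88°

W is at the origin; WA is horizontal with |WA| = 35.8 and A on the −x side, so A = (-35.80, 0.000). W and U share the same x with |WU| = 26.8 and U on the −y side, so U = (0.000, -26.80). The virtual corner opposite W is at (-35.80, -26.80). The tangent condition forces TJ to be normal to AJ and since A1 is tangent to ZU there, TZ ⟂ ZU, with radius 9.6, so the center T sits 9.6 in from both sides at T = (-26.20, -17.20). That places the tangent points at J = (-35.80, -17.20) on AJ and Z = (-26.20, -26.80) on ZU. Then cos ∠ZTU = TZ·TU / (|TZ||TU|), giving 69.88°.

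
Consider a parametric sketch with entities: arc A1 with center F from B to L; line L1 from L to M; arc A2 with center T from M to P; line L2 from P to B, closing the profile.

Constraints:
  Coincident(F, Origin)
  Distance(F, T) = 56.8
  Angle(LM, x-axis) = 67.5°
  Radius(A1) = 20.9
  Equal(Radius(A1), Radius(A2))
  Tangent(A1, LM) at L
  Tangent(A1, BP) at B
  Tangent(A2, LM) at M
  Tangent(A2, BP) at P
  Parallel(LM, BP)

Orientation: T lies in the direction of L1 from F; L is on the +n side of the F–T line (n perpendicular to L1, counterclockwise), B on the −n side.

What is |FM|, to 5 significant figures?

60.523

Tangency of A1 to both parallel lines with radius 20.9 puts L and B at F ± 20.9·n: L = (-19.309, 7.9981), B = (19.309, -7.9981). Equal radii place M and P the same way about T: M = T + 20.9·n = (2.4273, 60.474), P = T − 20.9·n = (41.046, 44.478). Then |FM| = |M − F| = 60.523.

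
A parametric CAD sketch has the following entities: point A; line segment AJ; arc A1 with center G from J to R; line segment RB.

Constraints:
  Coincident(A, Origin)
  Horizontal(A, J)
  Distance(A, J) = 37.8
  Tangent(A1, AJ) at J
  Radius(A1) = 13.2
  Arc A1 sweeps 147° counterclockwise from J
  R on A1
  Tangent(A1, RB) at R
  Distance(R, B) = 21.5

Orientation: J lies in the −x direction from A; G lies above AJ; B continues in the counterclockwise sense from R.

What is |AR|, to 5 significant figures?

39.065

A is at the origin; A and J share the same y with |AJ| = 37.8 and J on the −x side, so J = (-37.800, 0.0000). A1 meets AJ tangentially, so GJ is at right angles to AJ, so G = J + (0, 13.2) = (-37.800, 13.200). On A1, J sits at bearing -90° from G; a 147° counterclockwise sweep puts R at bearing 57°, so R = G + 13.2·(cos 57°, sin 57°) = (-30.611, 24.270). Then |AR| = |R − A| = 39.065.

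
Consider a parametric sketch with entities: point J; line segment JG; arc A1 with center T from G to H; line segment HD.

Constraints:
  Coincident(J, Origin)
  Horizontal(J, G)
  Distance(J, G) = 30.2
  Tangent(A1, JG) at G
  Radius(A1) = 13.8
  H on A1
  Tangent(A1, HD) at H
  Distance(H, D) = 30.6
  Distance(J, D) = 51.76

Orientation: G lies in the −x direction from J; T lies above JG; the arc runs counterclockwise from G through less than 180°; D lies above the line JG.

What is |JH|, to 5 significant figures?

23.468

Checks: J.y = 0.00, G.y = 0.00 ✓; |JG| = 30.20 ✓; |TH| = 13.80 ✓; ∠(TH, HD) = 90.00° ✓; |HD| = 30.60 ✓; |JD| = 51.76 ✓.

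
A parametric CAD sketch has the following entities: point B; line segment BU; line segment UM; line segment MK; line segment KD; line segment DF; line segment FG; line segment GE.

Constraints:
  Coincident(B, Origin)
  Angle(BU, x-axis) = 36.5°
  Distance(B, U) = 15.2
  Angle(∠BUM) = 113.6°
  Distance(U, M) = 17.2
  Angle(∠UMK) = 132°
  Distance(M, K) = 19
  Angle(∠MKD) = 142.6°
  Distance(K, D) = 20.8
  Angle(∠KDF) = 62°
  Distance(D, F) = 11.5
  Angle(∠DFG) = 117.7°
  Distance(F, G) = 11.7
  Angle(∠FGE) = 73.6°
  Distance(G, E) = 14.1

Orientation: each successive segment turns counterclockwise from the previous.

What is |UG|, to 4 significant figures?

27.43

B is at the origin; BU runs at 36.5° with length 15.2, so U = (12.22, 9.041). ∠BUM = 113.6° gives UM at 102.9° from the x-axis; with |UM| = 17.2, M = (8.379, 25.81). ∠UMK = 132.0° gives MK at 150.9° from the x-axis; with |MK| = 19.0, K = (-8.223, 35.05). ∠MKD = 142.6° gives KD at -171.7° from the x-axis; with |KD| = 20.8, D = (-28.81, 32.04). ∠KDF = 62.0° gives DF at -53.70° from the x-axis; with |DF| = 11.5, F = (-22.00, 22.78). ∠DFG = 117.7° gives FG at 8.600° from the x-axis; with |FG| = 11.7, G = (-10.43, 24.53). Then |UG| = |G − U| = 27.43.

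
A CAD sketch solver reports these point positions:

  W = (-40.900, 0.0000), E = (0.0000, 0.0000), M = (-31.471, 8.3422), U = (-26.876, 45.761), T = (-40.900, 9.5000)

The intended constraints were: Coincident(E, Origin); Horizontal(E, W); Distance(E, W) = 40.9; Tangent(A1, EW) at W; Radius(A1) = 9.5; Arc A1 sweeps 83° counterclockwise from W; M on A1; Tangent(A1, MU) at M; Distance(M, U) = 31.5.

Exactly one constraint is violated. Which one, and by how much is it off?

Distance(M, U) = 31.5 — off by 6.20.

E = (0.00, 0.00) ✓; E.y = 0.00, W.y = 0.00 ✓; |EW| = 40.90 ✓; ∠(TW, WE) = 90.00° ✓; |TW| = 9.500 ✓; bearing(T→M) − bearing(T→W) = 83.00° ✓; |TM| = 9.500 ✓; ∠(TM, MU) = 90.00° ✓; |MU| = 37.70 ✗.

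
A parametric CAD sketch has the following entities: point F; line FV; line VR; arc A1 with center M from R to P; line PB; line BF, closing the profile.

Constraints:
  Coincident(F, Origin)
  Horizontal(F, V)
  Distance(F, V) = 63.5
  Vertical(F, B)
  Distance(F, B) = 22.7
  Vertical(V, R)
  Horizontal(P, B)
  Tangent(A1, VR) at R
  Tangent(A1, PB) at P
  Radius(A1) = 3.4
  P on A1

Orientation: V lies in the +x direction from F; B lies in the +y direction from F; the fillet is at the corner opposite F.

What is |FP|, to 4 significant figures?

64.24

F is at the origin; F and V share the same y with |FV| = 63.5 and V on the +x side, so V = (63.50, 0.000). F and B share the same x with |FB| = 22.7 and B on the +y side, so B = (0.000, 22.70). The virtual corner opposite F is at (63.50, 22.70). A1 meets VR tangentially, so MR is at right angles to VR and tangency of A1 to PB means the radius MP is perpendicular to PB, with radius 3.4, so the center M sits 3.4 in from both sides at M = (60.10, 19.30). That places the tangent points at R = (63.50, 19.30) on VR and P = (60.10, 22.70) on PB. Then |FP| = |P − F| = 64.24.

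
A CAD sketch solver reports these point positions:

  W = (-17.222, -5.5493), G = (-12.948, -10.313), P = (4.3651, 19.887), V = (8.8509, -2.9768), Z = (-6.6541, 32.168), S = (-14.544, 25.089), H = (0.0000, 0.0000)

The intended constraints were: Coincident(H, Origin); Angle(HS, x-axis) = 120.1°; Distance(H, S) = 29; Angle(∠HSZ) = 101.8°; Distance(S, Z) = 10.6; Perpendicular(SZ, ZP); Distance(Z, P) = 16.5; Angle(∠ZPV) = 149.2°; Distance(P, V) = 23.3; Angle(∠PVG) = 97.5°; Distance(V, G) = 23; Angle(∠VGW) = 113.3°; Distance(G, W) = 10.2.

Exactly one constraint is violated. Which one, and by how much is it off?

Distance(G, W) = 10.2 — off by 3.80.

H = (0.00, 0.00) ✓; HS at 120.1° ✓; |HS| = 29.00 ✓; ∠HSZ = 101.8° ✓; |SZ| = 10.60 ✓; ∠(SZ, ZP) = 90.00° ✓; |ZP| = 16.50 ✓; ∠ZPV = 149.2° ✓; |PV| = 23.30 ✓; ∠PVG = 97.50° ✓; |VG| = 23.00 ✓; ∠VGW = 113.3° ✓; |GW| = 6.400 ✗.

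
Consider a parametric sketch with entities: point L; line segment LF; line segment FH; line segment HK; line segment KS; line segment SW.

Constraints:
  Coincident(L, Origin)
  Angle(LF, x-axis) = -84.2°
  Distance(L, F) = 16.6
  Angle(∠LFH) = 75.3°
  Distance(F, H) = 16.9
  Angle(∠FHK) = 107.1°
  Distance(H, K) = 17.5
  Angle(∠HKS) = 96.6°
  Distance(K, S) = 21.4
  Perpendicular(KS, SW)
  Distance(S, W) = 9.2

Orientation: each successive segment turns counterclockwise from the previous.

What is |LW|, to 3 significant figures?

5.53

∠HKS = 96.6° gives KS at 177° from the x-axis; with |KS| = 21.4, S = (-4.90, 8.07). KS is perpendicular to SW, so SW runs at -93.2°; with |SW| = 9.2, W = (-5.41, -1.12). Then |LW| = |W − L| = 5.53.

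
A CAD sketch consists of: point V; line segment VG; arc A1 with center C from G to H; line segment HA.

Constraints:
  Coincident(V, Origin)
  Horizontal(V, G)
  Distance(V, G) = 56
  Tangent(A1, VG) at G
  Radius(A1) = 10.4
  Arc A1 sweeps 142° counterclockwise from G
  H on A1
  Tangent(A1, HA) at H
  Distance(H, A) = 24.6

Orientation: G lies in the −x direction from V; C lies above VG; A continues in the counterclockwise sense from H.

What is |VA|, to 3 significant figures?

76.8

V is at the origin; V and G share the same y with |VG| = 56.0 and G on the −x side, so G = (-56.0, 0.00). A1 meets VG tangentially, so CG is at right angles to VG, so C = G + (0, 10.4) = (-56.0, 10.4). On A1, G sits at bearing -90° from C; a 142° counterclockwise sweep puts H at bearing 52°, so H = C + 10.4·(cos 52°, sin 52°) = (-49.6, 18.6). Tangency of A1 to HA means the radius CH is perpendicular to HA, so HA runs along (−sin 52°, cos 52°); with |HA| = 24.6, A = (-69.0, 33.7). Then |VA| = |A − V| = 76.8.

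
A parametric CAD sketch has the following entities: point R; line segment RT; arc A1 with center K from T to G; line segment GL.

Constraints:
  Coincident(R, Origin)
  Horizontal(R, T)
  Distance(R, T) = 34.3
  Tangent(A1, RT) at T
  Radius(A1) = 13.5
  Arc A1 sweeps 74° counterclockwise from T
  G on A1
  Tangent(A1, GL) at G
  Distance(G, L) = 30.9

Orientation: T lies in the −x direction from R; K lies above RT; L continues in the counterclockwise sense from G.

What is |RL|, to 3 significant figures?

41.5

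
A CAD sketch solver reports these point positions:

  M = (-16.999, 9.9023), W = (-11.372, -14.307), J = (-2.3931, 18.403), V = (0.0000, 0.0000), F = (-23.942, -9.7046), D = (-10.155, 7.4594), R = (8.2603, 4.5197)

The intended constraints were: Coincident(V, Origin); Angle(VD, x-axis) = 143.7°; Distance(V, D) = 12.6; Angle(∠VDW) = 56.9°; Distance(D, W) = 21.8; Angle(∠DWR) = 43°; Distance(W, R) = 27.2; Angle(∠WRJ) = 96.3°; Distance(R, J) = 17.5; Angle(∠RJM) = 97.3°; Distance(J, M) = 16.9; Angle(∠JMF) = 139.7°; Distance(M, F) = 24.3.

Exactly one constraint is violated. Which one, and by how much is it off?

Distance(M, F) = 24.3 — off by 3.50.

V = (0.00, 0.00) ✓; VD at 143.7° ✓; |VD| = 12.60 ✓; ∠VDW = 56.90° ✓; |DW| = 21.80 ✓; ∠DWR = 43.00° ✓; |WR| = 27.20 ✓; ∠WRJ = 96.30° ✓; |RJ| = 17.50 ✓; ∠RJM = 97.30° ✓; |JM| = 16.90 ✓; ∠JMF = 139.7° ✓; |MF| = 20.80 ✗.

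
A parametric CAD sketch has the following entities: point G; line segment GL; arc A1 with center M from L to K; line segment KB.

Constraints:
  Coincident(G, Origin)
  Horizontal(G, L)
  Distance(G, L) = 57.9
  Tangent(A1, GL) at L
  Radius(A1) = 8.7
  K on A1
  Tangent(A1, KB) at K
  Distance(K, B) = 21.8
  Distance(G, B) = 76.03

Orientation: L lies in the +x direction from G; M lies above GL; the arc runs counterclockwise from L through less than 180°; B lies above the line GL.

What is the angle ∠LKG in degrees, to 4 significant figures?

33.58°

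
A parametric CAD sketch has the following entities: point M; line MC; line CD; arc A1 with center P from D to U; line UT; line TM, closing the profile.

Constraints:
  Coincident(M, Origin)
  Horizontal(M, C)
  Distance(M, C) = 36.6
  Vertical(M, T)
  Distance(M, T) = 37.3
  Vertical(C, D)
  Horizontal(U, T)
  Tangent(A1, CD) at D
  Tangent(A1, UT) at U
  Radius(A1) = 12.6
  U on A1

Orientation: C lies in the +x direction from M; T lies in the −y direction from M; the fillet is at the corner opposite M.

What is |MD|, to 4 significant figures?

44.15

M is at the origin; MC is horizontal with |MC| = 36.6 and C on the +x side, so C = (36.60, 0.000). M and T share the same x with |MT| = 37.3 and T on the −y side, so T = (0.000, -37.30). The virtual corner opposite M is at (36.60, -37.30). Tangency of A1 to CD means the radius PD is perpendicular to CD and the tangent condition forces PU to be normal to UT, with radius 12.6, so the center P sits 12.6 in from both sides at P = (24.00, -24.70). That places the tangent points at D = (36.60, -24.70) on CD and U = (24.00, -37.30) on UT. Then |MD| = |D − M| = 44.15.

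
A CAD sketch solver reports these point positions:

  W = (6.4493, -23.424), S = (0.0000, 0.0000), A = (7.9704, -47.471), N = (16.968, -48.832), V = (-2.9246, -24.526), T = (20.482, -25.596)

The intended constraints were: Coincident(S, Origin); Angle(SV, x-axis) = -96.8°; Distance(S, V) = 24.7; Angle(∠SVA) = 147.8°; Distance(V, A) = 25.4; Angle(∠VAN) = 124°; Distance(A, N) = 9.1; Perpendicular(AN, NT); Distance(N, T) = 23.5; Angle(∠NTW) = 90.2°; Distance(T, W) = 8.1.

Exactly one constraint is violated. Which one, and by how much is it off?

Distance(T, W) = 8.1 — off by 6.10.

S = (0.00, 0.00) ✓; SV at -96.80° ✓; |SV| = 24.70 ✓; ∠SVA = 147.8° ✓; |VA| = 25.40 ✓; ∠VAN = 124.0° ✓; |AN| = 9.100 ✓; ∠(AN, NT) = 90.00° ✓; |NT| = 23.50 ✓; ∠NTW = 90.20° ✓; |TW| = 14.20 ✗.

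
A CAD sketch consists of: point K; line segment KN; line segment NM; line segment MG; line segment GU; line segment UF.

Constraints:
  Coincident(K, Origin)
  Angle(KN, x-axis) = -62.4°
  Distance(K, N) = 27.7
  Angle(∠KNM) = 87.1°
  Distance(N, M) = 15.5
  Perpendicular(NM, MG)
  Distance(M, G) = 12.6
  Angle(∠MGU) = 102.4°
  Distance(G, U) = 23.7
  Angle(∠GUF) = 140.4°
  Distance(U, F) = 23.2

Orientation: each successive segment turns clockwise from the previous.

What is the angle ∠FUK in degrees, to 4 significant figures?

159.4°

∠MGU = 102.4° gives GU at 37.10° from the x-axis; with |GU| = 23.7, U = (12.39, -5.282). ∠GUF = 140.4° gives UF at -2.500° from the x-axis; with |UF| = 23.2, F = (35.57, -6.294). Then cos ∠FUK = UF·UK / (|UF||UK|), giving 159.4°.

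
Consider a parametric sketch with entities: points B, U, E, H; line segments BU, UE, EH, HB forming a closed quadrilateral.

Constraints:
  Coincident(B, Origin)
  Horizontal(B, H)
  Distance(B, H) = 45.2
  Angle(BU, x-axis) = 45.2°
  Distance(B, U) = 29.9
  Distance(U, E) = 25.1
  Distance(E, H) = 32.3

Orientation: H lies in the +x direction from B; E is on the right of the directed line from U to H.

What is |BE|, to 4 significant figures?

13.25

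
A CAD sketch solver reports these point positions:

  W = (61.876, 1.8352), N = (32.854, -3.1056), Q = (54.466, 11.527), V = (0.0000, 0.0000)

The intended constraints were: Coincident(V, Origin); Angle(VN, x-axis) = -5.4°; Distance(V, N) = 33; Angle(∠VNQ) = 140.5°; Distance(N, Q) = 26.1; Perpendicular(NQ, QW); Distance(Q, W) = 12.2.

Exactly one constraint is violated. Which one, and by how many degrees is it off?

Perpendicular(NQ, QW) — off by 3.30°.

V = (0.00, 0.00) ✓; VN at -5.400° ✓; |VN| = 33.00 ✓; ∠VNQ = 140.5° ✓; |NQ| = 26.10 ✓; ∠(NQ, QW) = 86.70° ✗; |QW| = 12.20 ✓.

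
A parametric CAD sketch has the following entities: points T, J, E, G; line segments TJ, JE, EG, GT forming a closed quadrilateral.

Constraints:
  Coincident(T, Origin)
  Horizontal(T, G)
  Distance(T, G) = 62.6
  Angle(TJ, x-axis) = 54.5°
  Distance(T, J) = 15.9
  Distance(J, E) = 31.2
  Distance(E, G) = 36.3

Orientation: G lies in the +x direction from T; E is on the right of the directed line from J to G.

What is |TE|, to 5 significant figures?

30.621

Checks: |JE| = 31.20 ✓; |EG| = 36.30 ✓.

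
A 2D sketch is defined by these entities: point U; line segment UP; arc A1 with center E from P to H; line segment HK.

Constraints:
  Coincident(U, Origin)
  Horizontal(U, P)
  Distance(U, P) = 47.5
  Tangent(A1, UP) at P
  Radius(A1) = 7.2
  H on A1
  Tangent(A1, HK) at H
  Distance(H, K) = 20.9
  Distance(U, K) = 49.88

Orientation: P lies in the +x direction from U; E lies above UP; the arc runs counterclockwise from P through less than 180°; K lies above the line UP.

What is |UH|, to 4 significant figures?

54.54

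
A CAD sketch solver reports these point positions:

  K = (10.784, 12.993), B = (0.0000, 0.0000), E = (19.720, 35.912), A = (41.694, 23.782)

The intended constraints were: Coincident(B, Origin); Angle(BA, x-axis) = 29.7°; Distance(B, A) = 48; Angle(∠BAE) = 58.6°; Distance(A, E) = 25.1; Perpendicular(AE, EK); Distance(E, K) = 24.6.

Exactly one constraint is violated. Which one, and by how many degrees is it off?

Perpendicular(AE, EK) — off by 7.60°.

B = (0.00, 0.00) ✓; BA at 29.70° ✓; |BA| = 48.00 ✓; ∠BAE = 58.60° ✓; |AE| = 25.10 ✓; ∠(AE, EK) = 97.60° ✗; |EK| = 24.60 ✓.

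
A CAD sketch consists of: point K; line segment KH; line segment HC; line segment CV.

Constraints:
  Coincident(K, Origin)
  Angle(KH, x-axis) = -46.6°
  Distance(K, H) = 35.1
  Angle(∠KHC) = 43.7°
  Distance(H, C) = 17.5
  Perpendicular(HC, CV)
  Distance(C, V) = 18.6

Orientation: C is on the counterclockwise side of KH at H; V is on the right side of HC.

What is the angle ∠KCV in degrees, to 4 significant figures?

162.0°

K is at the origin; KH runs at -46.6° with length 35.1, so H = 35.1·(cos -46.6°, sin -46.6°) = (24.12, -25.50). ∠KHC = 43.7°, so HC runs at -46.6° + (180° − 43.7°) = 89.70° from the x-axis; with |HC| = 17.5, C = H + 17.5·(cos 89.70°, sin 89.70°) = (24.21, -8.003). HC ⟂ CV; with |CV| = 18.6 on the right of HC, V = C + 18.6·(1.000, -0.005236) = (42.81, -8.100). Then cos ∠KCV = CK·CV / (|CK||CV|), giving 162.0°.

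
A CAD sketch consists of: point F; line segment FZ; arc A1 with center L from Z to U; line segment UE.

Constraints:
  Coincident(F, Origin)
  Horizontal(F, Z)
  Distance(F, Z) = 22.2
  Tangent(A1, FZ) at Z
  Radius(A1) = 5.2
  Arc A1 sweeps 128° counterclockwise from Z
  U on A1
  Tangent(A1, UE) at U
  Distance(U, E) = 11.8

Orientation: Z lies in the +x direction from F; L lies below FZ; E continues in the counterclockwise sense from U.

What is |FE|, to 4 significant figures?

30.93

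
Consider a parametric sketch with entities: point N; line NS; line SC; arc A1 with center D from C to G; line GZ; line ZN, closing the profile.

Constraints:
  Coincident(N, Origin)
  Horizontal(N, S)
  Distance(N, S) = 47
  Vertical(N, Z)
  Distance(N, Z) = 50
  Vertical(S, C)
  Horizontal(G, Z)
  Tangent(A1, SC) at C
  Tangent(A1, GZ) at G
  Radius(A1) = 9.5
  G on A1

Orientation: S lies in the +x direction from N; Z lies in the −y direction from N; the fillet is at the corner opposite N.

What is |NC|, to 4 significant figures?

62.04

N is at the origin; N and S share the same y with |NS| = 47.0 and S on the +x side, so S = (47.00, 0.000). NZ is vertical with |NZ| = 50.0 and Z on the −y side, so Z = (0.000, -50.00). The virtual corner opposite N is at (47.00, -50.00). Since A1 is tangent to SC there, DC ⟂ SC and the tangent condition forces DG to be normal to GZ, with radius 9.5, so the center D sits 9.5 in from both sides at D = (37.50, -40.50). That places the tangent points at C = (47.00, -40.50) on SC and G = (37.50, -50.00) on GZ. Then |NC| = |C − N| = 62.04.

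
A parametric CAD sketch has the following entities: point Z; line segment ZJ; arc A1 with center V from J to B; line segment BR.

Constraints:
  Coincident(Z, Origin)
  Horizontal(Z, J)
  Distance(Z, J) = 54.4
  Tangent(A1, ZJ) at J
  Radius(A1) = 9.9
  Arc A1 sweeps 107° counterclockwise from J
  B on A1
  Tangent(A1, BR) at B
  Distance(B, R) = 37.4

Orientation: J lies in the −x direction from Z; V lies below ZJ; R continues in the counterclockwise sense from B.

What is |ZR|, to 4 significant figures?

71.83

Z is at the origin; ZJ is horizontal with |ZJ| = 54.4 and J on the −x side, so J = (-54.40, 0.000). A1 meets ZJ tangentially, so VJ is at right angles to ZJ, so V = J + (0, -9.9) = (-54.40, -9.900). On A1, J sits at bearing 90° from V; a 107° counterclockwise sweep puts B at bearing 197°, so B = V + 9.9·(cos 197°, sin 197°) = (-63.87, -12.79). Since A1 is tangent to BR there, VB ⟂ BR, so BR runs along (−sin 197°, cos 197°); with |BR| = 37.4, R = (-52.93, -48.56). Then |ZR| = |R − Z| = 71.83.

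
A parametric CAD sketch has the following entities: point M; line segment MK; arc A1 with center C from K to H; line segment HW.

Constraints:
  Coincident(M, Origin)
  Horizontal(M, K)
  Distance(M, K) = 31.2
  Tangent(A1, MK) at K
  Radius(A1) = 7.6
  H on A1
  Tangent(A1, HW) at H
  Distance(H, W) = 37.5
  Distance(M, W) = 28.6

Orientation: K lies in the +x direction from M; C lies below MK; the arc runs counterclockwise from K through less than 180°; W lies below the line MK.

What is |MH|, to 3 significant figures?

25.9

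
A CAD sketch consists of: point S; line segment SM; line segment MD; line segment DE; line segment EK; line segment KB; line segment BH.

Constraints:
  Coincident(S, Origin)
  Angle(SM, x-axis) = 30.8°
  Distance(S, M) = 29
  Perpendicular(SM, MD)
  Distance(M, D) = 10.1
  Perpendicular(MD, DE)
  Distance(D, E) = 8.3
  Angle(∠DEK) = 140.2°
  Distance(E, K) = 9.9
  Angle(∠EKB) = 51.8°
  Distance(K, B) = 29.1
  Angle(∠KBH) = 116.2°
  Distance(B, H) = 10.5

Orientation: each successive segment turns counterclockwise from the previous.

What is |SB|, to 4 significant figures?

41.62

∠DEK = 140.2° gives EK at -109.4° from the x-axis; with |EK| = 9.9, K = (9.320, 9.937). ∠EKB = 51.8° gives KB at 18.80° from the x-axis; with |KB| = 29.1, B = (36.87, 19.31). Then |SB| = |B − S| = 41.62.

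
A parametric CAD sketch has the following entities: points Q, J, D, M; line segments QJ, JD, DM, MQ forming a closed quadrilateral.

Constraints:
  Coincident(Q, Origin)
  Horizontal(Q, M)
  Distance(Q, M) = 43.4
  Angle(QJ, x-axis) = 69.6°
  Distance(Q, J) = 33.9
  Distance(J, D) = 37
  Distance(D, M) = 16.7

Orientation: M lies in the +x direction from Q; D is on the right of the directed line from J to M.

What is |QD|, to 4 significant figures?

26.90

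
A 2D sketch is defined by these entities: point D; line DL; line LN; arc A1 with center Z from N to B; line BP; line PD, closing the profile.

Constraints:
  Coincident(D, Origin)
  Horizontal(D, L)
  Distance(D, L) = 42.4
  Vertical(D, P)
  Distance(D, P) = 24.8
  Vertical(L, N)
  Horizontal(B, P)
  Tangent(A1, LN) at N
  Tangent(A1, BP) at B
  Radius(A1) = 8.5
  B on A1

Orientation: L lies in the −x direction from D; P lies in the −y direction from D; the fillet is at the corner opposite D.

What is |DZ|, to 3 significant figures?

37.6

D is at the origin; DL is horizontal with |DL| = 42.4 and L on the −x side, so L = (-42.4, 0.00). DP is vertical with |DP| = 24.8 and P on the −y side, so P = (0.00, -24.8). The virtual corner opposite D is at (-42.4, -24.8). The tangent condition forces ZN to be normal to LN and tangency of A1 to BP means the radius ZB is perpendicular to BP, with radius 8.5, so the center Z sits 8.5 in from both sides at Z = (-33.9, -16.3). Then |DZ| = |Z − D| = 37.6.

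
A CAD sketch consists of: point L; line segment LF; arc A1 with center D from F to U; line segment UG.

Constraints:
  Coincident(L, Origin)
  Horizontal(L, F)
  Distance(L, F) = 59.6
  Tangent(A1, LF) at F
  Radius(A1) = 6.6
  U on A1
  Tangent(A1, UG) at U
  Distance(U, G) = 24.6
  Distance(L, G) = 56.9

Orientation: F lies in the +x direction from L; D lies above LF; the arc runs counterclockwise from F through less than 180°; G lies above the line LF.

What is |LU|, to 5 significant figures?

65.524

Checks: |DU| = 6.600 ✓; ∠(DU, UG) = 90.00° ✓; |UG| = 24.60 ✓; |LG| = 56.90 ✓.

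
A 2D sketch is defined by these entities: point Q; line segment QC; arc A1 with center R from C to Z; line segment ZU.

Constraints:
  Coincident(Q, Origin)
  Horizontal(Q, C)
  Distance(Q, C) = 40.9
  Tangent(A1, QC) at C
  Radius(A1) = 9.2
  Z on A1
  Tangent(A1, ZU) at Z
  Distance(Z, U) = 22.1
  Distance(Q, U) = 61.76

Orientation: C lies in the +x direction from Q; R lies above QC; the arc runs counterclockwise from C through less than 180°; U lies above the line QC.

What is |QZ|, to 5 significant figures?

50.406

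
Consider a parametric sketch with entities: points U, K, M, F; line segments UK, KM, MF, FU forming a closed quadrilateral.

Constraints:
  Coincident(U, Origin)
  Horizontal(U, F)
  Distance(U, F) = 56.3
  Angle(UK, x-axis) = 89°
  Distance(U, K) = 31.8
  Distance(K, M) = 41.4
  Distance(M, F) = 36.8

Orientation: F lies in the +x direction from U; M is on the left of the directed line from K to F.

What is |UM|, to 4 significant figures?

53.88

U is at the origin; U and F share the same y with |UF| = 56.3 and F in +x, so F = (56.3, 0). UK runs at 89.0° with |UK| = 31.8, so K = (0.5550, 31.80). M is determined by |KM| = 41.4 and |MF| = 36.8 together: it lies at the intersection of circle(K, 41.4) and circle(F, 36.8). With |KF| = 64.18, the foot of the radical line on KF is 34.89 from K and the perpendicular offset is √(41.4² − 34.89²) = 22.29. Taking the left-of-KF solution: M = (41.90, 33.87).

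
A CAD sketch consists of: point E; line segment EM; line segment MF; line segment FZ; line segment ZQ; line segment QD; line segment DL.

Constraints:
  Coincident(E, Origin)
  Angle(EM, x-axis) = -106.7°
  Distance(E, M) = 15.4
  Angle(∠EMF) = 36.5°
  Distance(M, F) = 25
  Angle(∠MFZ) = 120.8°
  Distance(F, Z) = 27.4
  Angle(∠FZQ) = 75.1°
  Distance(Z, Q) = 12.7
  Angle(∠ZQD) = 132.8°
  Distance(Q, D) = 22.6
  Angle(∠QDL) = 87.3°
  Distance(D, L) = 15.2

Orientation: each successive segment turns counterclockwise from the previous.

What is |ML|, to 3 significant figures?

16.2

∠ZQD = 132.8° gives QD at -112° from the x-axis; with |QD| = 22.6, D = (-7.57, 1.98). ∠QDL = 87.3° gives DL at -19.2° from the x-axis; with |DL| = 15.2, L = (6.79, -3.02). Then |ML| = |L − M| = 16.2.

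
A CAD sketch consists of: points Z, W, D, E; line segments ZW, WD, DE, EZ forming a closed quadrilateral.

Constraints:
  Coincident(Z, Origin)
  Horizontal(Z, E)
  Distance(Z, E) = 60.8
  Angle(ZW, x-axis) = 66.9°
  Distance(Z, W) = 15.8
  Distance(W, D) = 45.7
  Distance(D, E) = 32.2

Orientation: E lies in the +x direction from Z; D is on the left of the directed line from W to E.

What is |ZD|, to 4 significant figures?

57.63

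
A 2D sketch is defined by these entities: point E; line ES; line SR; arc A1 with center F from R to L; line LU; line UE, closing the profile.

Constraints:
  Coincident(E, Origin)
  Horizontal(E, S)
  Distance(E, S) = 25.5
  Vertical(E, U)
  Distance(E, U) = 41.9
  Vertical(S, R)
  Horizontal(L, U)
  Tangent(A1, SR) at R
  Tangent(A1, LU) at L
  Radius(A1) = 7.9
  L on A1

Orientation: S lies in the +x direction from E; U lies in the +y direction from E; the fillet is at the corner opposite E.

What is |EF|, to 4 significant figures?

38.29

E and U share the same x with |EU| = 41.9 and U on the +y side, so U = (0.000, 41.90). The virtual corner opposite E is at (25.50, 41.90). Tangency of A1 to SR means the radius FR is perpendicular to SR and tangency of A1 to LU means the radius FL is perpendicular to LU, with radius 7.9, so the center F sits 7.9 in from both sides at F = (17.60, 34.00). Then |EF| = |F − E| = 38.29.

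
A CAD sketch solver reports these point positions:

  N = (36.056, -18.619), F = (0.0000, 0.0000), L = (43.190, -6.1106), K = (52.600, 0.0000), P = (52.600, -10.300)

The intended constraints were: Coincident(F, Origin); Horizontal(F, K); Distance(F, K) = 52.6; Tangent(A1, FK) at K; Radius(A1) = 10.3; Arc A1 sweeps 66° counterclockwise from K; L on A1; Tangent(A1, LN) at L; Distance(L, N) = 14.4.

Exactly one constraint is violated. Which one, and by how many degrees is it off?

Tangent(A1, LN) at L — off by 5.70°.

F = (0.00, 0.00) ✓; F.y = 0.00, K.y = 0.00 ✓; |FK| = 52.60 ✓; ∠(PK, KF) = 90.00° ✓; |PK| = 10.30 ✓; bearing(P→L) − bearing(P→K) = 66.00° ✓; |PL| = 10.30 ✓; ∠(PL, LN) = 95.70° ✗; |LN| = 14.40 ✓.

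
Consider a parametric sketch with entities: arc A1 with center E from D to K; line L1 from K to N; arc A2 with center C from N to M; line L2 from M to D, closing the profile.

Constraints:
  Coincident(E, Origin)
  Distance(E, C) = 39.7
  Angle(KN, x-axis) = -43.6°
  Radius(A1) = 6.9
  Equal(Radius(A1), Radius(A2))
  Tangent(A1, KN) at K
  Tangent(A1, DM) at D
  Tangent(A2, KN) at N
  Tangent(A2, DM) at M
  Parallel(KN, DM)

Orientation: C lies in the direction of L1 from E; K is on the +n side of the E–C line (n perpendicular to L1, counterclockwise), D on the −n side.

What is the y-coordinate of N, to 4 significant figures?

-22.38

Tangency of A1 to both parallel lines with radius 6.9 puts K and D at E ± 6.9·n: K = (4.758, 4.997), D = (-4.758, -4.997). Equal radii place N and M the same way about C: N = C + 6.9·n = (33.51, -22.38), M = C − 6.9·n = (23.99, -32.37). So N.y = -22.38.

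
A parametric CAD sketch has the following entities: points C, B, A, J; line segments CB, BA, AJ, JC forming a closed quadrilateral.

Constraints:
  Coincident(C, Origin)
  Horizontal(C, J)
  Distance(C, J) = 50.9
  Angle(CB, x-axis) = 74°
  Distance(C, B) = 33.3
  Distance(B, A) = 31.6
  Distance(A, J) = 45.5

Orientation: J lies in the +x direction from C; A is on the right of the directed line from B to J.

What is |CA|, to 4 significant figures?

5.442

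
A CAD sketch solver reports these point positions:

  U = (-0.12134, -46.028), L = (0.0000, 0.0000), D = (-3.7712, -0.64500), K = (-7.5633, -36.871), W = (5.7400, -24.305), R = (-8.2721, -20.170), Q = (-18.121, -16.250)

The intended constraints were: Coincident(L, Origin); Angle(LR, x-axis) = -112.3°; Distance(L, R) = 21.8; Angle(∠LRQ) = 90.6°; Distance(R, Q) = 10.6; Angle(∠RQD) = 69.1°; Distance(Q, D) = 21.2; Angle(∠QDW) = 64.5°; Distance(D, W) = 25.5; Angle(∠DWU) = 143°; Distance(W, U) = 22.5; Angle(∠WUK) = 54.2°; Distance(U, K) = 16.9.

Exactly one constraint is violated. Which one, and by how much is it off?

Distance(U, K) = 16.9 — off by 5.10.

L = (0.00, 0.00) ✓; LR at -112.3° ✓; |LR| = 21.80 ✓; ∠LRQ = 90.60° ✓; |RQ| = 10.60 ✓; ∠RQD = 69.10° ✓; |QD| = 21.20 ✓; ∠QDW = 64.50° ✓; |DW| = 25.50 ✓; ∠DWU = 143.0° ✓; |WU| = 22.50 ✓; ∠WUK = 54.20° ✓; |UK| = 11.80 ✗.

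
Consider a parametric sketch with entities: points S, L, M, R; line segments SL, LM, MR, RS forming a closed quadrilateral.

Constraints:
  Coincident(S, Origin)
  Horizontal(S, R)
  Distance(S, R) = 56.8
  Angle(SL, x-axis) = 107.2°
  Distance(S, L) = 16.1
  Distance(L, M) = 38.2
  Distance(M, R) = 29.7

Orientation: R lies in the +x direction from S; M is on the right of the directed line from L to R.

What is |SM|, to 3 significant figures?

28.0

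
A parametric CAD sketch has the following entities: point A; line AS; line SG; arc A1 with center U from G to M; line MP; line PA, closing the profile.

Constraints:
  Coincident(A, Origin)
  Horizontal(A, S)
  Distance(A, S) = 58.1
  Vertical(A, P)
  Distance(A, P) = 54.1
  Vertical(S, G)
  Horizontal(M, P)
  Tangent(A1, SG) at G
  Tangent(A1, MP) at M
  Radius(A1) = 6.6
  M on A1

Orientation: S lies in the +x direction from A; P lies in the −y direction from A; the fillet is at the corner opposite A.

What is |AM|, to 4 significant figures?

74.69

A is at the origin; A and S share the same y with |AS| = 58.1 and S on the +x side, so S = (58.10, 0.000). A and P share the same x with |AP| = 54.1 and P on the −y side, so P = (0.000, -54.10). The virtual corner opposite A is at (58.10, -54.10). Since A1 is tangent to SG there, UG ⟂ SG and tangency of A1 to MP means the radius UM is perpendicular to MP, with radius 6.6, so the center U sits 6.6 in from both sides at U = (51.50, -47.50). That places the tangent points at G = (58.10, -47.50) on SG and M = (51.50, -54.10) on MP. Then |AM| = |M − A| = 74.69.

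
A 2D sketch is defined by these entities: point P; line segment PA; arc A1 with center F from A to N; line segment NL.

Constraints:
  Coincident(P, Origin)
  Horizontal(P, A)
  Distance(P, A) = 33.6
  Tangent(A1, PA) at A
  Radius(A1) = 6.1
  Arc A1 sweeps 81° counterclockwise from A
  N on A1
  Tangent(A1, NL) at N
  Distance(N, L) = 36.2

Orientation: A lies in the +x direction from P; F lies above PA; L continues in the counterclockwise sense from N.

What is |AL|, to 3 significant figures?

42.5

On A1, A sits at bearing -90° from F; an 81° counterclockwise sweep puts N at bearing -9°, so N = F + 6.1·(cos -9°, sin -9°) = (39.6, 5.15). A1 meets NL tangentially, so FN is at right angles to NL, so NL runs along (−sin -9°, cos -9°); with |NL| = 36.2, L = (45.3, 40.9). Then |AL| = |L − A| = 42.5.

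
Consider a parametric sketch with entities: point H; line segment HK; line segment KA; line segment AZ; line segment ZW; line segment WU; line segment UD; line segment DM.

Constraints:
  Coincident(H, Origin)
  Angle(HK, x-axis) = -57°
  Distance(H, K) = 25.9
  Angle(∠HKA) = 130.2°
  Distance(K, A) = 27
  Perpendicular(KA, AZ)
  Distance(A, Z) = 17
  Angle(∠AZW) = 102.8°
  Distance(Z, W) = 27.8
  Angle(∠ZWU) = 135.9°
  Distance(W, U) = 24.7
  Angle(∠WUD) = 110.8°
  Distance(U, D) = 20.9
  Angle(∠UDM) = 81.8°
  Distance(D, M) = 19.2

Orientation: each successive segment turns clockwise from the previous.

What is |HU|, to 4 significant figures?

10.47

H is at the origin; HK runs at -57.0° with length 25.9, so K = (14.11, -21.72). ∠HKA = 130.2° gives KA at -106.8° from the x-axis; with |KA| = 27.0, A = (6.302, -47.57). The perpendicularity gives AZ at right angles to KA, so AZ runs at 163.2°; with |AZ| = 17.0, Z = (-9.972, -42.66). ∠AZW = 102.8° gives ZW at 86.00° from the x-axis; with |ZW| = 27.8, W = (-8.033, -14.92). ∠ZWU = 135.9° gives WU at 41.90° from the x-axis; with |WU| = 24.7, U = (10.35, 1.572). Then |HU| = |U − H| = 10.47.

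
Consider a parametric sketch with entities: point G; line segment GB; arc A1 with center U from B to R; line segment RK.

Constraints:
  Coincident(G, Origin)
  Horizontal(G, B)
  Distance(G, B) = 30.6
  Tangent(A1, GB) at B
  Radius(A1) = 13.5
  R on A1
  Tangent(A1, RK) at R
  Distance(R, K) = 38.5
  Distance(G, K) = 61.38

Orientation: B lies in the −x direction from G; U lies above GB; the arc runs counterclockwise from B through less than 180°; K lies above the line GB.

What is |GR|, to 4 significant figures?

24.78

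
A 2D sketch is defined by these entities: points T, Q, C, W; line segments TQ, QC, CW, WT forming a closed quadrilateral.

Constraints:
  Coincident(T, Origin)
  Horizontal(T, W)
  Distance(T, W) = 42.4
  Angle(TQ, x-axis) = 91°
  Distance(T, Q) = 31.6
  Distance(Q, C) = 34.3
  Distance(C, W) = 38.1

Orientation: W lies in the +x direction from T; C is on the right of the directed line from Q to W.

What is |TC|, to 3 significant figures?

4.96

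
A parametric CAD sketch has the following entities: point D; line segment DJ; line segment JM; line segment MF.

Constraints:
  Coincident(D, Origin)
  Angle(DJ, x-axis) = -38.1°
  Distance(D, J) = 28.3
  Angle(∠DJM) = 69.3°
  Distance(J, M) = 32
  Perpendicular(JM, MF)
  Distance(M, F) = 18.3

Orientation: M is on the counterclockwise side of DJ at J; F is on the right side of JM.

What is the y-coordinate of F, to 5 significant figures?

7.6011

∠DJM = 69.3°, so JM runs at -38.1° + (180° − 69.3°) = 72.600° from the x-axis; with |JM| = 32.0, M = J + 32.0·(cos 72.600°, sin 72.600°) = (31.840, 13.074). JM ⟂ MF; with |MF| = 18.3 on the right of JM, F = M + 18.3·(0.95424, -0.29904) = (49.302, 7.6011). So F.y = 7.6011.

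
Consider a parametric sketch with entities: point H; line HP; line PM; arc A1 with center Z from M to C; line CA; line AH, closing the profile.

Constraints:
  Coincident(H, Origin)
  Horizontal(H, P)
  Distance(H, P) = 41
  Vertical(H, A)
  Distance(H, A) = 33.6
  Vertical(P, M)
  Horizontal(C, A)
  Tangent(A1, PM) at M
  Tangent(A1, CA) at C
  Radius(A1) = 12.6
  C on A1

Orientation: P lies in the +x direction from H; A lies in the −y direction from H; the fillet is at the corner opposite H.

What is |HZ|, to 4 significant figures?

35.32

H is at the origin; H and P share the same y with |HP| = 41.0 and P on the +x side, so P = (41.00, 0.000). H and A share the same x with |HA| = 33.6 and A on the −y side, so A = (0.000, -33.60). The virtual corner opposite H is at (41.00, -33.60). The tangent condition forces ZM to be normal to PM and the tangent condition forces ZC to be normal to CA, with radius 12.6, so the center Z sits 12.6 in from both sides at Z = (28.40, -21.00). Then |HZ| = |Z − H| = 35.32.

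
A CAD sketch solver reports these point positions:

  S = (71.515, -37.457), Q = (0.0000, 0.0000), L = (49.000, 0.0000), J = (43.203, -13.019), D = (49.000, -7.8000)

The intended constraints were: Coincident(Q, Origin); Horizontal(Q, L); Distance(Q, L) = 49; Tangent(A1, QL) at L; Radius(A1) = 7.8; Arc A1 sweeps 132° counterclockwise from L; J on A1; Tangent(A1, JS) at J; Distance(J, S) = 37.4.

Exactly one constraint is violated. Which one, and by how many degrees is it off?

Tangent(A1, JS) at J — off by 7.20°.

Q = (0.00, 0.00) ✓; Q.y = 0.00, L.y = 0.00 ✓; |QL| = 49.00 ✓; ∠(DL, LQ) = 90.00° ✓; |DL| = 7.800 ✓; bearing(D→J) − bearing(D→L) = 132.0° ✓; |DJ| = 7.800 ✓; ∠(DJ, JS) = 82.80° ✗; |JS| = 37.40 ✓.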